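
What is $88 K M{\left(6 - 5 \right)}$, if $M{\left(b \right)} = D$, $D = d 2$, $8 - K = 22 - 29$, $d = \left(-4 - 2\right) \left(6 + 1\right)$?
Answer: $-110880$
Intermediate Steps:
$d = -42$ ($d = \left(-6\right) 7 = -42$)
$K = 15$ ($K = 8 - \left(22 - 29\right) = 8 - -7 = 8 + 7 = 15$)
$D = -84$ ($D = \left(-42\right) 2 = -84$)
$M{\left(b \right)} = -84$
$88 K M{\left(6 - 5 \right)} = 88 \cdot 15 \left(-84\right) = 1320 \left(-84\right) = -110880$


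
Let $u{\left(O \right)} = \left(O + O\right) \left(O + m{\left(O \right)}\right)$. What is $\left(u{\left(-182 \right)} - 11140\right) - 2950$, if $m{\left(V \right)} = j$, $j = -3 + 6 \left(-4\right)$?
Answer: $61986$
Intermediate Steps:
$j = -27$ ($j = -3 - 24 = -27$)
$m{\left(V \right)} = -27$
$u{\left(O \right)} = 2 O \left(-27 + O\right)$ ($u{\left(O \right)} = \left(O + O\right) \left(O - 27\right) = 2 O \left(-27 + O\right)$)
$\left(u{\left(-182 \right)} - 11140\right) - 2950 = \left(2 \left(-182\right) \left(-27 - 182\right) - 11140\right) - 2950 = \left(2 \left(-182\right) \left(-209\right) - 11140\right) - 2950 = \left(76076 - 11140\right) - 2950 = 64936 - 2950 = 61986$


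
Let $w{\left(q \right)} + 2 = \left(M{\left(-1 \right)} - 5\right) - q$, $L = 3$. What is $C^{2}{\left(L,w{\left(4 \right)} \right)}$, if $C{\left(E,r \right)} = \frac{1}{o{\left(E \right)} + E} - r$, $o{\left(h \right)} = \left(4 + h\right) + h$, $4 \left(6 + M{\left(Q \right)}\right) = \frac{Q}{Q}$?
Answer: $\frac{765625}{2704} \approx 283.15$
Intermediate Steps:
$M{\left(Q \right)} = - \frac{23}{4}$ ($M{\left(Q \right)} = -6 + \frac{Q \frac{1}{Q}}{4} = -6 + \frac{1}{4} \cdot 1 = -6 + \frac{1}{4} = - \frac{23}{4}$)
$o{\left(h \right)} = 4 + 2 h$
$w{\left(q \right)} = - \frac{51}{4} - q$ ($w{\left(q \right)} = -2 - \left(\frac{43}{4} + q\right) = - \frac{51}{4} - q$)
$C{\left(E,r \right)} = \frac{1}{4 + 3 E} - r$ ($C{\left(E,r \right)} = \frac{1}{\left(4 + 2 E\right) + E} - r = \frac{1}{4 + 3 E} - r$)
$C^{2}{\left(L,w{\left(4 \right)} \right)} = \left(\frac{1 - 4 \left(- \frac{51}{4} - 4\right) - 9 \left(- \frac{51}{4} - 4\right)}{4 + 3 \cdot 3}\right)^{2} = \left(\frac{1 - 4 \left(- \frac{51}{4} - 4\right) - 9 \left(- \frac{51}{4} - 4\right)}{4 + 9}\right)^{2} = \left(\frac{1 - -67 - 9 \left(- \frac{67}{4}\right)}{13}\right)^{2} = \left(\frac{1 + 67 + \frac{603}{4}}{13}\right)^{2} = \left(\frac{1}{13} \cdot \frac{875}{4}\right)^{2} = \left(\frac{875}{52}\right)^{2} = \frac{765625}{2704}$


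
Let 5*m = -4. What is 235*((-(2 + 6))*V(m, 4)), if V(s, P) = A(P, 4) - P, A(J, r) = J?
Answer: 0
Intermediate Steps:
m = -⅘ (m = (⅕)*(-4) = -⅘ ≈ -0.80000)
V(s, P) = 0 (V(s, P) = P - P = 0)
235*((-(2 + 6))*V(m, 4)) = 235*(-(2 + 6)*0) = 235*(-1*8*0) = 235*(-8*0) = 235*0 = 0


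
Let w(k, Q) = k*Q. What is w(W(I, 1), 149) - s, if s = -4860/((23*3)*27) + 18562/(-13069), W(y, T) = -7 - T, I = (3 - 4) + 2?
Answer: -357088638/300587 ≈ -1188.0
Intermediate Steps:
I = 1 (I = -1 + 2 = 1)
w(k, Q) = Q*k
s = -1211066/300587 (s = -4860/(69*27) + 18562*(-1/13069) = -4860/1863 - 18562/13069 = -4860*1/1863 - 18562/13069 = -60/23 - 18562/13069 = -1211066/300587 ≈ -4.0290)
w(W(I, 1), 149) - s = 149*(-7 - 1*1) - 1*(-1211066/300587) = 149*(-7 - 1) + 1211066/300587 = 149*(-8) + 1211066/300587 = -1192 + 1211066/300587 = -357088638/300587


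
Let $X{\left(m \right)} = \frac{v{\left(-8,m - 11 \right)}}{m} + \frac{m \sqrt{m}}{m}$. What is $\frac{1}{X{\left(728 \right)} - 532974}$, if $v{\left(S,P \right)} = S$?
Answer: $- \frac{4413557785}{2352311589374657} - \frac{16562 \sqrt{182}}{2352311589374657} \approx -1.8764 \cdot 10^{-6}$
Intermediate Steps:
$X{\left(m \right)} = \sqrt{m} - \frac{8}{m}$ ($X{\left(m \right)} = - \frac{8}{m} + \frac{m \sqrt{m}}{m} = - \frac{8}{m} + \frac{m^{\frac{3}{2}}}{m} = - \frac{8}{m} + \sqrt{m} = \sqrt{m} - \frac{8}{m}$)
$\frac{1}{X{\left(728 \right)} - 532974} = \frac{1}{\frac{-8 + 728^{\frac{3}{2}}}{728} - 532974} = \frac{1}{\frac{-8 + 1456 \sqrt{182}}{728} - 532974} = \frac{1}{\left(- \frac{1}{91} + 2 \sqrt{182}\right) - 532974} = \frac{1}{- \frac{48500635}{91} + 2 \sqrt{182}}$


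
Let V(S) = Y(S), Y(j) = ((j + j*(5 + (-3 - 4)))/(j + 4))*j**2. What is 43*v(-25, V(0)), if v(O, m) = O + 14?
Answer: -473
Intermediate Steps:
Y(j) = -j**3/(4 + j) (Y(j) = ((j + j*(5 - 7))/(4 + j))*j**2 = ((j + j*(-2))/(4 + j))*j**2 = ((j - 2*j)/(4 + j))*j**2 = ((-j)/(4 + j))*j**2 = (-j/(4 + j))*j**2 = -j**3/(4 + j))
V(S) = -S**3/(4 + S)
v(O, m) = 14 + O
43*v(-25, V(0)) = 43*(14 - 25) = 43*(-11) = -473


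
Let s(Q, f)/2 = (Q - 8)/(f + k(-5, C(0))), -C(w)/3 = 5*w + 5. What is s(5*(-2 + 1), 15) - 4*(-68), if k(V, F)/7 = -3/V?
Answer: 12991/48 ≈ 270.65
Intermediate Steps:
C(w) = -15 - 15*w (C(w) = -3*(5*w + 5) = -3*(5 + 5*w) = -15 - 15*w)
k(V, F) = -21/V (k(V, F) = 7*(-3/V) = -21/V)
s(Q, f) = 2*(-8 + Q)/(21/5 + f) (s(Q, f) = 2*((Q - 8)/(f - 21/(-5))) = 2*((-8 + Q)/(f - 21*(-1/5))) = 2*((-8 + Q)/(f + 21/5)) = 2*((-8 + Q)/(21/5 + f)) = 2*(-8 + Q)/(21/5 + f))
s(5*(-2 + 1), 15) - 4*(-68) = 10*(-8 + 5*(-2 + 1))/(21 + 5*15) - 4*(-68) = 10*(-8 + 5*(-1))/(21 + 75) - 1*(-272) = 10*(-8 - 5)/96 + 272 = 10*(1/96)*(-13) + 272 = -65/48 + 272 = 12991/48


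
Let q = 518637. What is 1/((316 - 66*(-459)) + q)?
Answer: 1/549247 ≈ 1.8207e-6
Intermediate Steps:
1/((316 - 66*(-459)) + q) = 1/((316 - 66*(-459)) + 518637) = 1/((316 + 30294) + 518637) = 1/(30610 + 518637) = 1/549247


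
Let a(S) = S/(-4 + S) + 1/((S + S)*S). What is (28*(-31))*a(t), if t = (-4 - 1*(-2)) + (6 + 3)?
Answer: -42718/21 ≈ -2034.2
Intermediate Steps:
t = 7 (t = (-4 + 2) + 9 = -2 + 9 = 7)
a(S) = 1/(2*S²) + S/(-4 + S) (a(S) = S/(-4 + S) + 1/(((2*S))*S) = S/(-4 + S) + (1/(2*S))/S = S/(-4 + S) + 1/(2*S²) = 1/(2*S²) + S/(-4 + S))
(28*(-31))*a(t) = (28*(-31))*((-2 + 7³ + (½)*7)/(7²*(-4 + 7))) = -124*(-2 + 343 + 7/2)/(7*3) = -124*689/(7*3*2) = -868*689/294 = -42718/21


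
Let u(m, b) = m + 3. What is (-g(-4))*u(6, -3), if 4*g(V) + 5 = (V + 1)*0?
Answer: 45/4 ≈ 11.250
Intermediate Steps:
g(V) = -5/4 (g(V) = -5/4 + ((V + 1)*0)/4 = -5/4 + ((1 + V)*0)/4 = -5/4 + (¼)*0 = -5/4 + 0 = -5/4)
u(m, b) = 3 + m
(-g(-4))*u(6, -3) = (-1*(-5/4))*(3 + 6) = (5/4)*9 = 45/4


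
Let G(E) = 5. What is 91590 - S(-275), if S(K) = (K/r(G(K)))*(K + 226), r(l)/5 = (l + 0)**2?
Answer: 457411/5 ≈ 91482.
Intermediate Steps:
r(l) = 5*l**2 (r(l) = 5*(l + 0)**2 = 5*l**2)
S(K) = K*(226 + K)/125 (S(K) = (K/((5*5**2)))*(K + 226) = (K/((5*25)))*(226 + K) = (K/125)*(226 + K) = K*(226 + K)/125)
91590 - S(-275) = 91590 - (-275)*(226 - 275)/125 = 91590 - (-275)*(-49)/125 = 91590 - 1*539/5 = 91590 - 539/5 = 457411/5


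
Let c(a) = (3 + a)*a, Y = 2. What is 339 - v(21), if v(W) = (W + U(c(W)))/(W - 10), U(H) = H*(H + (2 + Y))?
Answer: -252324/11 ≈ -22939.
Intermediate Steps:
c(a) = a*(3 + a)
U(H) = H*(4 + H) (U(H) = H*(H + (2 + 2)) = H*(H + 4) = H*(4 + H))
v(W) = (W + W*(3 + W)*(4 + W*(3 + W)))/(-10 + W) (v(W) = (W + (W*(3 + W))*(4 + W*(3 + W)))/(W - 10) = (W + W*(3 + W)*(4 + W*(3 + W)))/(-10 + W))
339 - v(21) = 339 - 21*(1 + (3 + 21)*(4 + 21*(3 + 21)))/(-10 + 21) = 339 - 21*(1 + 24*(4 + 21*24))/11 = 339 - 21*(1 + 24*(4 + 504))/11 = 339 - 21*(1 + 24*508)/11 = 339 - 21*(1 + 12192)/11 = 339 - 21*12193/11 = 339 - 1*256053/11 = 339 - 256053/11 = -252324/11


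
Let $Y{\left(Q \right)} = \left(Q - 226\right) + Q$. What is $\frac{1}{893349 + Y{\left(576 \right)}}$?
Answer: $\frac{1}{894275} \approx 1.1182 \cdot 10^{-6}$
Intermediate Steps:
$Y{\left(Q \right)} = -226 + 2 Q$ ($Y{\left(Q \right)} = \left(-226 + Q\right) + Q = -226 + 2 Q$)
$\frac{1}{893349 + Y{\left(576 \right)}} = \frac{1}{893349 + \left(-226 + 2 \cdot 576\right)} = \frac{1}{893349 + \left(-226 + 1152\right)} = \frac{1}{893349 + 926} = \frac{1}{894275}$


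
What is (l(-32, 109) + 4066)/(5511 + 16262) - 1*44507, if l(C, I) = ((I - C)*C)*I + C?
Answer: -969538685/21773 ≈ -44529.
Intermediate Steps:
l(C, I) = C + C*I*(I - C) (l(C, I) = (C*(I - C))*I + C = C*I*(I - C) + C = C + C*I*(I - C))
(l(-32, 109) + 4066)/(5511 + 16262) - 1*44507 = (-32*(1 + 109² - 1*(-32)*109) + 4066)/(5511 + 16262) - 1*44507 = (-32*(1 + 11881 + 3488) + 4066)/21773 - 44507 = (-32*15370 + 4066)*(1/21773) - 44507 = (-491840 + 4066)*(1/21773) - 44507 = -487774*1/21773 - 44507 = -487774/21773 - 44507 = -969538685/21773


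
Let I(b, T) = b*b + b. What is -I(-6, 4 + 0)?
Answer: -30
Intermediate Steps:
I(b, T) = b + b² (I(b, T) = b² + b = b + b²)
-I(-6, 4 + 0) = -(-6)*(1 - 6) = -(-6)*(-5) = -1*30 = -30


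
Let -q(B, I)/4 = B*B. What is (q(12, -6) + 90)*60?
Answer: -29160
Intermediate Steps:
q(B, I) = -4*B**2 (q(B, I) = -4*B*B = -4*B**2)
(q(12, -6) + 90)*60 = (-4*12**2 + 90)*60 = (-4*144 + 90)*60 = (-576 + 90)*60 = -486*60 = -29160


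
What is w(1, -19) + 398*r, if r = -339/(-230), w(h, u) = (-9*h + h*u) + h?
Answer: 64356/115 ≈ 559.62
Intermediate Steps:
w(h, u) = -8*h + h*u
r = 339/230 (r = -339*(-1/230) = 339/230 ≈ 1.4739)
w(1, -19) + 398*r = 1*(-8 - 19) + 398*(339/230) = 1*(-27) + 67461/115 = -27 + 67461/115 = 64356/115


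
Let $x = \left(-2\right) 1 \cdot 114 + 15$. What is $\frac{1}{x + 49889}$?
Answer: $\frac{1}{49676} \approx 2.013 \cdot 10^{-5}$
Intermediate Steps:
$x = -213$ ($x = \left(-2\right) 114 + 15 = -228 + 15 = -213$)
$\frac{1}{x + 49889} = \frac{1}{-213 + 49889} = \frac{1}{49676}$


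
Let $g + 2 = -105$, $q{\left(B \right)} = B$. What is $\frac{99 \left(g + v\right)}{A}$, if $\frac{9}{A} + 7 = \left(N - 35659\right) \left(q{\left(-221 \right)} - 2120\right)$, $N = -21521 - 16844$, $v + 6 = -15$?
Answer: $-243992569216$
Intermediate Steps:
$v = -21$ ($v = -6 - 15 = -21$)
$N = -38365$ ($N = -21521 - 16844 = -38365$)
$g = -107$ ($g = -2 - 105 = -107$)
$A = \frac{9}{173290177}$ ($A = \frac{9}{-7 + \left(-38365 - 35659\right) \left(-221 - 2120\right)} = \frac{9}{-7 - -173290184} = \frac{9}{-7 + 173290184} = \frac{9}{173290177} \approx 5.1936 \cdot 10^{-8}$)
$\frac{99 \left(g + v\right)}{A} = \frac{99 \left(-107 - 21\right)}{\frac{9}{173290177}} = 99 \left(-128\right) \frac{173290177}{9} = \left(-12672\right) \frac{173290177}{9} = -243992569216$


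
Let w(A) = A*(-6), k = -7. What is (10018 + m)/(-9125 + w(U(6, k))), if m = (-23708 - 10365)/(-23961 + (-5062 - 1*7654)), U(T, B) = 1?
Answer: -367464259/334897687 ≈ -1.0972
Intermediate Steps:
w(A) = -6*A
m = 34073/36677 (m = -34073/(-23961 + (-5062 - 7654)) = -34073/(-23961 - 12716) = -34073/(-36677) = -34073*(-1/36677) = 34073/36677 ≈ 0.92900)
(10018 + m)/(-9125 + w(U(6, k))) = (10018 + 34073/36677)/(-9125 - 6*1) = 367464259/(36677*(-9125 - 6)) = (367464259/36677)/(-9131) = (367464259/36677)*(-1/9131) = -367464259/334897687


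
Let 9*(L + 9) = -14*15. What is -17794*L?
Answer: 1726018/3 ≈ 5.7534e+5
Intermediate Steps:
L = -97/3 (L = -9 + (-14*15)/9 = -9 + (1/9)*(-210) = -9 - 70/3 = -97/3 ≈ -32.333)
-17794*L = -17794*(-97/3) = 1726018/3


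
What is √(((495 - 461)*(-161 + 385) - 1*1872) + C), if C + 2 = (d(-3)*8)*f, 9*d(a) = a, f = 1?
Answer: √51654/3 ≈ 75.758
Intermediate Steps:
d(a) = a/9
C = -14/3 (C = -2 + (((⅑)*(-3))*8)*1 = -2 - ⅓*8*1 = -2 - 8/3*1 = -2 - 8/3 = -14/3 ≈ -4.6667)
√(((495 - 461)*(-161 + 385) - 1*1872) + C) = √(((495 - 461)*(-161 + 385) - 1*1872) - 14/3) = √((34*224 - 1872) - 14/3) = √((7616 - 1872) - 14/3) = √(5744 - 14/3) = √(17218/3) = √51654/3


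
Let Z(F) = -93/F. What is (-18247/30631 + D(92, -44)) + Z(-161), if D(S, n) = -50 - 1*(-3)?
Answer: -231873861/4931591 ≈ -47.018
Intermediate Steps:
D(S, n) = -47 (D(S, n) = -50 + 3 = -47)
(-18247/30631 + D(92, -44)) + Z(-161) = (-18247/30631 - 47) - 93/(-161) = (-18247*1/30631 - 47) - 93*(-1/161) = (-18247/30631 - 47) + 93/161 = -1457904/30631 + 93/161 = -231873861/4931591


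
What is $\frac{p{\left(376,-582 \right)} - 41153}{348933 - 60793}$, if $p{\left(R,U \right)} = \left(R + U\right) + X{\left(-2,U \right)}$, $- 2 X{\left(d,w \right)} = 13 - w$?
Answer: $- \frac{83313}{576280} \approx -0.14457$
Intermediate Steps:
$X{\left(d,w \right)} = - \frac{13}{2} + \frac{w}{2}$ ($X{\left(d,w \right)} = - \frac{13 - w}{2} = - \frac{13}{2} + \frac{w}{2}$)
$p{\left(R,U \right)} = - \frac{13}{2} + R + \frac{3 U}{2}$ ($p{\left(R,U \right)} = \left(R + U\right) + \left(- \frac{13}{2} + \frac{U}{2}\right) = - \frac{13}{2} + R + \frac{3 U}{2}$)
$\frac{p{\left(376,-582 \right)} - 41153}{348933 - 60793} = \frac{\left(- \frac{13}{2} + 376 + \frac{3}{2} \left(-582\right)\right) - 41153}{348933 - 60793} = \frac{\left(- \frac{13}{2} + 376 - 873\right) - 41153}{288140} = \left(- \frac{1007}{2} - 41153\right) \frac{1}{288140} = \left(- \frac{83313}{2}\right) \frac{1}{288140} = - \frac{83313}{576280}$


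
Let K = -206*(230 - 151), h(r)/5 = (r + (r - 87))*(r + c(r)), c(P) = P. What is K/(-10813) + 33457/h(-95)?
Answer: 4644273641/2845440950 ≈ 1.6322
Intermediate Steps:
h(r) = 10*r*(-87 + 2*r) (h(r) = 5*((r + (r - 87))*(r + r)) = 5*((r + (-87 + r))*(2*r)) = 5*((-87 + 2*r)*(2*r)) = 5*(2*r*(-87 + 2*r)) = 10*r*(-87 + 2*r))
K = -16274 (K = -206*79 = -16274)
K/(-10813) + 33457/h(-95) = -16274/(-10813) + 33457/((10*(-95)*(-87 + 2*(-95)))) = -16274*(-1/10813) + 33457/((10*(-95)*(-87 - 190))) = 16274/10813 + 33457/((10*(-95)*(-277))) = 16274/10813 + 33457/263150 = 4644273641/2845440950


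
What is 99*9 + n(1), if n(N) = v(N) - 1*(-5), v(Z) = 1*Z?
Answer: 897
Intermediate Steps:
v(Z) = Z
n(N) = 5 + N (n(N) = N - 1*(-5) = N + 5 = 5 + N)
99*9 + n(1) = 99*9 + (5 + 1) = 891 + 6 = 897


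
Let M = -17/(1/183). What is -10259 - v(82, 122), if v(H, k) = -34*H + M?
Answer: -4360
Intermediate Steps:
M = -3111 (M = -17/1/183 = -17*183 = -3111)
v(H, k) = -3111 - 34*H (v(H, k) = -34*H - 3111 = -3111 - 34*H)
-10259 - v(82, 122) = -10259 - (-3111 - 34*82) = -10259 - (-3111 - 2788) = -10259 - 1*(-5899) = -10259 + 5899 = -4360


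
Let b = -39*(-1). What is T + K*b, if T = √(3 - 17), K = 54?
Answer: 2106 + I*√14 ≈ 2106.0 + 3.7417*I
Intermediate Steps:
T = I*√14 (T = √(-14) = I*√14 ≈ 3.7417*I)
b = 39
T + K*b = I*√14 + 54*39 = I*√14 + 2106 = 2106 + I*√14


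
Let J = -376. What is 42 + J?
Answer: -334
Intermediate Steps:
42 + J = 42 - 376 = -334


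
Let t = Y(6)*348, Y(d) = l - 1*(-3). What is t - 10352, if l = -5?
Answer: -11048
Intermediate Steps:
Y(d) = -2 (Y(d) = -5 - 1*(-3) = -5 + 3 = -2)
t = -696 (t = -2*348 = -696)
t - 10352 = -696 - 10352 = -11048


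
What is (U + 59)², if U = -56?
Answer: 9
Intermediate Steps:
(U + 59)² = (-56 + 59)² = 3² = 9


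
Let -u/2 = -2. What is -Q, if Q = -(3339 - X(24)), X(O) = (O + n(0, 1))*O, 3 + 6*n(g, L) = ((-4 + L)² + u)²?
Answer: 2099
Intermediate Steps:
u = 4 (u = -2*(-2) = 4)
n(g, L) = -½ + (4 + (-4 + L)²)²/6 (n(g, L) = -½ + ((-4 + L)² + 4)²/6 = -½ + (4 + (-4 + L)²)²/6)
X(O) = O*(83/3 + O) (X(O) = (O + (-½ + (4 + (-4 + 1)²)²/6))*O = (O + (-½ + (4 + (-3)²)²/6))*O = (O + (-½ + (4 + 9)²/6))*O = (O + (-½ + (⅙)*13²))*O = (O + (-½ + (⅙)*169))*O = (O + (-½ + 169/6))*O = (O + 83/3)*O = (83/3 + O)*O = O*(83/3 + O))
Q = -2099 (Q = -(3339 - 24*(83 + 3*24)/3) = -(3339 - 24*(83 + 72)/3) = -(3339 - 24*155/3) = -(3339 - 1*1240) = -(3339 - 1240) = -1*2099 = -2099)
-Q = -1*(-2099) = 2099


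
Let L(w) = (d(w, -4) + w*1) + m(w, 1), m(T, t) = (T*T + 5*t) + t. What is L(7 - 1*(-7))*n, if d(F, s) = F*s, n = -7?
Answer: -1120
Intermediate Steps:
m(T, t) = T² + 6*t (m(T, t) = (T² + 5*t) + t = T² + 6*t)
L(w) = 6 + w² - 3*w (L(w) = (w*(-4) + w*1) + (w² + 6*1) = (-4*w + w) + (w² + 6) = -3*w + (6 + w²) = 6 + w² - 3*w)
L(7 - 1*(-7))*n = (6 + (7 - 1*(-7))² - 3*(7 - 1*(-7)))*(-7) = (6 + (7 + 7)² - 3*(7 + 7))*(-7) = (6 + 14² - 3*14)*(-7) = (6 + 196 - 42)*(-7) = 160*(-7) = -1120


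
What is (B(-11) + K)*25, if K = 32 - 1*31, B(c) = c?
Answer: -250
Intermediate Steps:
K = 1 (K = 32 - 31 = 1)
(B(-11) + K)*25 = (-11 + 1)*25 = -10*25 = -250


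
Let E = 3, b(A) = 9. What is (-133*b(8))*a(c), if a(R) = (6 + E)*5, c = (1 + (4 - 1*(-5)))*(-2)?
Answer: -53865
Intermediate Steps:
c = -20 (c = (1 + (4 + 5))*(-2) = (1 + 9)*(-2) = 10*(-2) = -20)
a(R) = 45 (a(R) = (6 + 3)*5 = 9*5 = 45)
(-133*b(8))*a(c) = -133*9*45 = -1197*45 = -53865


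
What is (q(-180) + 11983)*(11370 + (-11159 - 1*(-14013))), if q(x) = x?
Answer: 167885872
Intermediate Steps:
(q(-180) + 11983)*(11370 + (-11159 - 1*(-14013))) = (-180 + 11983)*(11370 + (-11159 - 1*(-14013))) = 11803*(11370 + (-11159 + 14013)) = 11803*(11370 + 2854) = 11803*14224 = 167885872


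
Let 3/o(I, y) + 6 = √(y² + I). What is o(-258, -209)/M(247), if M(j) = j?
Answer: 18/10716589 + 3*√43423/10716589 ≈ 6.0014e-5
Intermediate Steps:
o(I, y) = 3/(-6 + √(I + y²)) (o(I, y) = 3/(-6 + √(y² + I)) = 3/(-6 + √(I + y²)))
o(-258, -209)/M(247) = (3/(-6 + √(-258 + (-209)²)))/247 = (3/(-6 + √(-258 + 43681)))*(1/247) = (3/(-6 + √43423))*(1/247) = 3/(247*(-6 + √43423))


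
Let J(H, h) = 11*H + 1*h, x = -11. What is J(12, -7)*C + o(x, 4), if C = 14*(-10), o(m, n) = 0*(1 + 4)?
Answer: -17500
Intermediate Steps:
J(H, h) = h + 11*H (J(H, h) = 11*H + h = h + 11*H)
o(m, n) = 0 (o(m, n) = 0*5 = 0)
C = -140
J(12, -7)*C + o(x, 4) = (-7 + 11*12)*(-140) + 0 = (-7 + 132)*(-140) + 0 = 125*(-140) + 0 = -17500 + 0 = -17500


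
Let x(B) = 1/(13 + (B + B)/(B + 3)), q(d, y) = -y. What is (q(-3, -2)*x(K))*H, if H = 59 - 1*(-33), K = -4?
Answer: 184/21 ≈ 8.7619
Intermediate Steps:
x(B) = 1/(13 + 2*B/(3 + B)) (x(B) = 1/(13 + (2*B)/(3 + B)) = 1/(13 + 2*B/(3 + B)))
H = 92 (H = 59 + 33 = 92)
(q(-3, -2)*x(K))*H = ((-1*(-2))*((3 - 4)/(3*(13 + 5*(-4)))))*92 = (2*((1/3)*(-1)/(13 - 20)))*92 = (2*((1/3)*(-1)/(-7)))*92 = (2*((1/3)*(-1/7)*(-1)))*92 = (2*(1/21))*92 = (2/21)*92 = 184/21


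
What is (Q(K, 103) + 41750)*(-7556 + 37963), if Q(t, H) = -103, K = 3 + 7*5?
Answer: 1266360329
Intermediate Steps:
K = 38 (K = 3 + 35 = 38)
(Q(K, 103) + 41750)*(-7556 + 37963) = (-103 + 41750)*(-7556 + 37963) = 41647*30407 = 1266360329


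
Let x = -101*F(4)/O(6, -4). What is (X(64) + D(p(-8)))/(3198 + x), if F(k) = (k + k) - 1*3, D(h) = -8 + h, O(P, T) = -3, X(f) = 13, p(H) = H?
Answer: -9/10099 ≈ -0.00089118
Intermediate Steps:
F(k) = -3 + 2*k (F(k) = 2*k - 3 = -3 + 2*k)
x = 505/3 (x = -101*(-3 + 2*4)/(-3) = -101*(-3 + 8)*(-1)/3 = -505*(-1)/3 = -101*(-5/3) = 505/3 ≈ 168.33)
(X(64) + D(p(-8)))/(3198 + x) = (13 + (-8 - 8))/(3198 + 505/3) = (13 - 16)/(10099/3) = -3*3/10099 = -9/10099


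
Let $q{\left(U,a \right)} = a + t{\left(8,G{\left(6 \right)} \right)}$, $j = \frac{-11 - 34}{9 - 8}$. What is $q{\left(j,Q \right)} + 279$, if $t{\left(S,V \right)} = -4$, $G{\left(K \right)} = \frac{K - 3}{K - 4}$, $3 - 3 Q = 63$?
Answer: $255$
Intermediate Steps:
$Q = -20$ ($Q = 1 - 21 = -20$)
$G{\left(K \right)} = \frac{-3 + K}{-4 + K}$
$j = -45$ ($j = - \frac{45}{1} = \left(-45\right) 1 = -45$)
$q{\left(U,a \right)} = -4 + a$ ($q{\left(U,a \right)} = a - 4 = -4 + a$)
$q{\left(j,Q \right)} + 279 = \left(-4 - 20\right) + 279 = -24 + 279 = 255$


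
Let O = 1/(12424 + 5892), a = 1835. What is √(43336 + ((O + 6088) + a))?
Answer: 7*√87735494495/9158 ≈ 226.40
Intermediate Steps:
O = 1/18316 ≈ 5.4597e-5
√(43336 + ((O + 6088) + a)) = √(43336 + ((1/18316 + 6088) + 1835)) = √(43336 + (111507809/18316 + 1835)) = √(43336 + 145117669/18316) = √(938859845/18316) = 7*√87735494495/9158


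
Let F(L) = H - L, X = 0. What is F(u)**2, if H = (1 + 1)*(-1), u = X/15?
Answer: 4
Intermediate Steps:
u = 0 (u = 0/15 = 0*(1/15) = 0)
H = -2 (H = 2*(-1) = -2)
F(L) = -2 - L
F(u)**2 = (-2 - 1*0)**2 = (-2 + 0)**2 = (-2)**2 = 4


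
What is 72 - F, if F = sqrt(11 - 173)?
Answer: 72 - 9*I*sqrt(2) ≈ 72.0 - 12.728*I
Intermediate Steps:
F = 9*I*sqrt(2) (F = sqrt(-162) = 9*I*sqrt(2) ≈ 12.728*I)
72 - F = 72 - 9*I*sqrt(2)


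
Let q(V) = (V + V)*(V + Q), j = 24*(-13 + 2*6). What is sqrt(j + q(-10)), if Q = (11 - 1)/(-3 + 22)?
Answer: 2*sqrt(14934)/19 ≈ 12.864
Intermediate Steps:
Q = 10/19 ≈ 0.52632
j = -24 (j = 24*(-13 + 12) = 24*(-1) = -24)
q(V) = 2*V*(10/19 + V) (q(V) = (V + V)*(V + 10/19) = (2*V)*(10/19 + V) = 2*V*(10/19 + V))
sqrt(j + q(-10)) = sqrt(-24 + (2/19)*(-10)*(10 + 19*(-10))) = sqrt(-24 + (2/19)*(-10)*(10 - 190)) = sqrt(-24 + (2/19)*(-10)*(-180)) = sqrt(-24 + 3600/19) = sqrt(3144/19) = 2*sqrt(14934)/19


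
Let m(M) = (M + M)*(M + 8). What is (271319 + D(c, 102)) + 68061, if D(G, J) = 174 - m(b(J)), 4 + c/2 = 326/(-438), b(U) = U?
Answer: 317114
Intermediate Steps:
m(M) = 2*M*(8 + M) (m(M) = (2*M)*(8 + M) = 2*M*(8 + M))
c = -2078/219 (c = -8 + 2*(326/(-438)) = -8 + 2*(326*(-1/438)) = -8 + 2*(-163/219) = -8 - 326/219 = -2078/219 ≈ -9.4886)
D(G, J) = 174 - 2*J*(8 + J)
(271319 + D(c, 102)) + 68061 = (271319 + (174 - 2*102*(8 + 102))) + 68061 = (271319 + (174 - 2*102*110)) + 68061 = (271319 + (174 - 22440)) + 68061 = (271319 - 22266) + 68061 = 249053 + 68061 = 317114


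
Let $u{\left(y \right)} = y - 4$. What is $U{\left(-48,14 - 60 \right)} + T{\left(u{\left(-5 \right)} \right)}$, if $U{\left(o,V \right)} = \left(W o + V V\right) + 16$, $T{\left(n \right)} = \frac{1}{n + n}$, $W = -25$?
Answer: $\frac{59975}{18} \approx 3331.9$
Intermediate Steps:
$u{\left(y \right)} = -4 + y$ ($u{\left(y \right)} = y - 4 = -4 + y$)
$T{\left(n \right)} = \frac{1}{2 n}$
$U{\left(o,V \right)} = 16 + V^{2} - 25 o$ ($U{\left(o,V \right)} = \left(- 25 o + V V\right) + 16 = \left(- 25 o + V^{2}\right) + 16 = \left(V^{2} - 25 o\right) + 16 = 16 + V^{2} - 25 o$)
$U{\left(-48,14 - 60 \right)} + T{\left(u{\left(-5 \right)} \right)} = \left(16 + \left(14 - 60\right)^{2} - -1200\right) + \frac{1}{2 \left(-4 - 5\right)} = \left(16 + \left(-46\right)^{2} + 1200\right) + \frac{1}{2 \left(-9\right)} = \left(16 + 2116 + 1200\right) + \frac{1}{2} \left(- \frac{1}{9}\right) = 3332 - \frac{1}{18} = \frac{59975}{18}$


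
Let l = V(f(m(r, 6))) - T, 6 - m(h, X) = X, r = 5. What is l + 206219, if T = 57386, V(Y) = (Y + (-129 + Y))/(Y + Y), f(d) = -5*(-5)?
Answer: 7441571/50 ≈ 1.4883e+5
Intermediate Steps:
m(h, X) = 6 - X
f(d) = 25
V(Y) = (-129 + 2*Y)/(2*Y) (V(Y) = (-129 + 2*Y)/((2*Y)) = (-129 + 2*Y)*(1/(2*Y)) = (-129 + 2*Y)/(2*Y))
l = -2869379/50 (l = (-129/2 + 25)/25 - 1*57386 = (1/25)*(-79/2) - 57386 = -79/50 - 57386 = -2869379/50 ≈ -57388.)
l + 206219 = -2869379/50 + 206219 = 7441571/50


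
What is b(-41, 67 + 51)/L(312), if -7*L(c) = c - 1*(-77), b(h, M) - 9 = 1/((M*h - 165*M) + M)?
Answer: -1523963/9409910 ≈ -0.16195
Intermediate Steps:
b(h, M) = 9 + 1/(-164*M + M*h) (b(h, M) = 9 + 1/((M*h - 165*M) + M) = 9 + 1/((-165*M + M*h) + M) = 9 + 1/(-164*M + M*h))
L(c) = -11 - c/7 (L(c) = -(c - 1*(-77))/7 = -(c + 77)/7 = -(77 + c)/7 = -11 - c/7)
b(-41, 67 + 51)/L(312) = ((1 - 1476*(67 + 51) + 9*(67 + 51)*(-41))/((67 + 51)*(-164 - 41)))/(-11 - 1/7*312) = ((1 - 1476*118 + 9*118*(-41))/(118*(-205)))/(-11 - 312/7) = ((1/118)*(-1/205)*(1 - 174168 - 43542))/(-389/7) = ((1/118)*(-1/205)*(-217709))*(-7/389) = (217709/24190)*(-7/389) = -1523963/9409910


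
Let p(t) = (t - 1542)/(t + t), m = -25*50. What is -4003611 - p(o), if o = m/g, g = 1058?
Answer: -5005330093/1250 ≈ -4.0043e+6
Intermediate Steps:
m = -1250
o = -625/529 (o = -1250/1058 = -1250*1/1058 = -625/529 ≈ -1.1815)
p(t) = (-1542 + t)/(2*t) (p(t) = (-1542 + t)/((2*t)) = (-1542 + t)*(1/(2*t)) = (-1542 + t)/(2*t))
-4003611 - p(o) = -4003611 - (-1542 - 625/529)/(2*(-625/529)) = -4003611 - (-529)*(-816343)/(2*625*529) = -4003611 - 1*816343/1250 = -4003611 - 816343/1250 = -5005330093/1250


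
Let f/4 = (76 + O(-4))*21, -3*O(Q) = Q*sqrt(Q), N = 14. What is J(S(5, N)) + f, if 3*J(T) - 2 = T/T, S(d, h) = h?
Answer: 6385 + 224*I ≈ 6385.0 + 224.0*I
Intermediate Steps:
O(Q) = -Q**(3/2)/3 (O(Q) = -Q*sqrt(Q)/3 = -Q**(3/2)/3)
f = 6384 + 224*I (f = 4*((76 - (-8)*I/3)*21) = 4*((76 + 8*I/3)*21) = 4*(1596 + 56*I) = 6384 + 224*I ≈ 6384.0 + 224.0*I)
J(T) = 1 (J(T) = 2/3 + (T/T)/3 = 2/3 + (1/3)*1 = 2/3 + 1/3 = 1)
J(S(5, N)) + f = 1 + (6384 + 224*I) = 6385 + 224*I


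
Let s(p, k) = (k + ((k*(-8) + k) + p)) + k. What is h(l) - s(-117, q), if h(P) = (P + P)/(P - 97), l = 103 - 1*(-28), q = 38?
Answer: 5350/17 ≈ 314.71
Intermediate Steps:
l = 131 (l = 103 + 28 = 131)
h(P) = 2*P/(-97 + P) (h(P) = (2*P)/(-97 + P) = 2*P/(-97 + P))
s(p, k) = p - 5*k (s(p, k) = (k + ((-8*k + k) + p)) + k = (k + (-7*k + p)) + k = (k + (p - 7*k)) + k = (p - 6*k) + k = p - 5*k)
h(l) - s(-117, q) = 2*131/(-97 + 131) - (-117 - 5*38) = 2*131/34 - (-117 - 190) = 2*131*(1/34) - 1*(-307) = 131/17 + 307 = 5350/17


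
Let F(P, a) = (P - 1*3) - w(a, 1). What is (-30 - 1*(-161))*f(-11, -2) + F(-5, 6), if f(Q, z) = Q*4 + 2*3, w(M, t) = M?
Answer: -4992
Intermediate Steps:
f(Q, z) = 6 + 4*Q (f(Q, z) = 4*Q + 6 = 6 + 4*Q)
F(P, a) = -3 + P - a (F(P, a) = (P - 1*3) - a = (P - 3) - a = (-3 + P) - a = -3 + P - a)
(-30 - 1*(-161))*f(-11, -2) + F(-5, 6) = (-30 - 1*(-161))*(6 + 4*(-11)) + (-3 - 5 - 1*6) = (-30 + 161)*(6 - 44) + (-3 - 5 - 6) = 131*(-38) - 14 = -4978 - 14 = -4992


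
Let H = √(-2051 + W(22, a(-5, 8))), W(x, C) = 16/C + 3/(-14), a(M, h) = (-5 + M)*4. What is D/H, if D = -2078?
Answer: 2078*I*√13790/5319 ≈ 45.877*I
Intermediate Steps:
a(M, h) = -20 + 4*M
W(x, C) = -3/14 + 16/C (W(x, C) = 16/C + 3*(-1/14) = 16/C - 3/14 = -3/14 + 16/C)
H = 27*I*√13790/70 (H = √(-2051 + (-3/14 + 16/(-20 + 4*(-5)))) = √(-2051 + (-3/14 + 16/(-20 - 20))) = √(-2051 + (-3/14 + 16/(-40))) = √(-2051 + (-3/14 + 16*(-1/40))) = √(-2051 + (-3/14 - ⅖)) = √(-2051 - 43/70) = √(-143613/70) = 27*I*√13790/70 ≈ 45.295*I)
D/H = -2078*(-I*√13790/5319) = -(-2078)*I*√13790/5319 = 2078*I*√13790/5319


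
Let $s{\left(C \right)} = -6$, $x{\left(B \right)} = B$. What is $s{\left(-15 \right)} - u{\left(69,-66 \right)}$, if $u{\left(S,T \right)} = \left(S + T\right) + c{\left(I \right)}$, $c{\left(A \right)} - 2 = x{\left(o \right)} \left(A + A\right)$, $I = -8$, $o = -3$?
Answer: $-59$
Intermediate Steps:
$c{\left(A \right)} = 2 - 6 A$ ($c{\left(A \right)} = 2 - 3 \left(A + A\right) = 2 - 3 \cdot 2 A = 2 - 6 A$)
$u{\left(S,T \right)} = 50 + S + T$ ($u{\left(S,T \right)} = \left(S + T\right) + \left(2 - -48\right) = \left(S + T\right) + \left(2 + 48\right) = \left(S + T\right) + 50 = 50 + S + T$)
$s{\left(-15 \right)} - u{\left(69,-66 \right)} = -6 - \left(50 + 69 - 66\right) = -6 - 53 = -59$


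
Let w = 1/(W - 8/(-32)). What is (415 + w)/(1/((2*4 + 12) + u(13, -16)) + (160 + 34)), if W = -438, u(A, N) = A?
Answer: 23979813/11211653 ≈ 2.1388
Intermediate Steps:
w = -4/1751 (w = 1/(-438 - 8/(-32)) = 1/(-438 - 8*(-1/32)) = 1/(-438 + ¼) = 1/(-1751/4) = -4/1751 ≈ -0.0022844)
(415 + w)/(1/((2*4 + 12) + u(13, -16)) + (160 + 34)) = (415 - 4/1751)/(1/((2*4 + 12) + 13) + (160 + 34)) = 726661/(1751*(1/((8 + 12) + 13) + 194)) = 726661/(1751*(1/(20 + 13) + 194)) = 726661/(1751*(1/33 + 194)) = 726661/(1751*(6403/33)) = (726661/1751)*(33/6403) = 23979813/11211653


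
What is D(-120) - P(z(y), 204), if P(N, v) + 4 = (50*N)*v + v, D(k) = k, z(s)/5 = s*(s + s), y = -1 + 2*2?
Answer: -918320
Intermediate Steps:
y = 3 (y = -1 + 4 = 3)
z(s) = 10*s**2 (z(s) = 5*(s*(s + s)) = 5*(s*(2*s)) = 5*(2*s**2) = 10*s**2)
P(N, v) = -4 + v + 50*N*v (P(N, v) = -4 + ((50*N)*v + v) = -4 + (50*N*v + v) = -4 + (v + 50*N*v) = -4 + v + 50*N*v)
D(-120) - P(z(y), 204) = -120 - (-4 + 204 + 50*(10*3**2)*204) = -120 - (-4 + 204 + 50*(10*9)*204) = -120 - (-4 + 204 + 50*90*204) = -120 - (-4 + 204 + 918000) = -120 - 1*918200 = -120 - 918200 = -918320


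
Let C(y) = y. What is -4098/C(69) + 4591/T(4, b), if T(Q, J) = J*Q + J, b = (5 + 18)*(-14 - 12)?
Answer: -182171/2990 ≈ -60.927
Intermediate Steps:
b = -598 (b = 23*(-26) = -598)
T(Q, J) = J + J*Q
-4098/C(69) + 4591/T(4, b) = -4098/69 + 4591/((-598*(1 + 4))) = -4098*1/69 + 4591/((-598*5)) = -1366/23 + 4591/(-2990) = -1366/23 + 4591*(-1/2990) = -1366/23 - 4591/2990 = -182171/2990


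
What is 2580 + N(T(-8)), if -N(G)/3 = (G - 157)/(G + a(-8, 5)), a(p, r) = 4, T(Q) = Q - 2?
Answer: 4993/2 ≈ 2496.5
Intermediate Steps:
T(Q) = -2 + Q
N(G) = -3*(-157 + G)/(4 + G) (N(G) = -3*(G - 157)/(G + 4) = -3*(-157 + G)/(4 + G))
2580 + N(T(-8)) = 2580 + 3*(157 - (-2 - 8))/(4 + (-2 - 8)) = 2580 + 3*(157 - 1*(-10))/(4 - 10) = 2580 + 3*(157 + 10)/(-6) = 2580 + 3*(-⅙)*167 = 2580 - 167/2 = 4993/2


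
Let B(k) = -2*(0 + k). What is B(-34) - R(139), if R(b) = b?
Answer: -71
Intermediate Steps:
B(k) = -2*k
B(-34) - R(139) = -2*(-34) - 1*139 = 68 - 139 = -71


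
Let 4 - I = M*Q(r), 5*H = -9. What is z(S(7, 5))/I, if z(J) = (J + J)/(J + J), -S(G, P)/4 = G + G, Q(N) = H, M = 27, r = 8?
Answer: 5/263 ≈ 0.019011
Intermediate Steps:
H = -9/5 (H = (⅕)*(-9) = -9/5 ≈ -1.8000)
Q(N) = -9/5
S(G, P) = -8*G (S(G, P) = -4*(G + G) = -8*G)
z(J) = 1 (z(J) = (2*J)/((2*J)) = (2*J)*(1/(2*J)) = 1)
I = 263/5 (I = 4 - 27*(-9)/5 = 4 - 1*(-243/5) = 4 + 243/5 = 263/5 ≈ 52.600)
z(S(7, 5))/I = 1/(263/5) = 1*(5/263) = 5/263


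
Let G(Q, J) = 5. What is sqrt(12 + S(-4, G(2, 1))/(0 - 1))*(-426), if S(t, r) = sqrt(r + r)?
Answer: -426*sqrt(12 - sqrt(10)) ≈ -1266.4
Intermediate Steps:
S(t, r) = sqrt(2)*sqrt(r) (S(t, r) = sqrt(2*r) = sqrt(2)*sqrt(r))
sqrt(12 + S(-4, G(2, 1))/(0 - 1))*(-426) = sqrt(12 + (sqrt(2)*sqrt(5))/(0 - 1))*(-426) = sqrt(12 + sqrt(10)/(-1))*(-426) = sqrt(12 + sqrt(10)*(-1))*(-426) = sqrt(12 - sqrt(10))*(-426) = -426*sqrt(12 - sqrt(10))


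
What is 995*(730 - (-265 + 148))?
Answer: 842765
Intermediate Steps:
995*(730 - (-265 + 148)) = 995*(730 - 1*(-117)) = 995*(730 + 117) = 995*847 = 842765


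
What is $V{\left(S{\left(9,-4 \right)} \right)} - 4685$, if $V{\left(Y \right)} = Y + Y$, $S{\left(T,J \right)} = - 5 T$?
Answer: $-4775$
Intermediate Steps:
$V{\left(Y \right)} = 2 Y$
$V{\left(S{\left(9,-4 \right)} \right)} - 4685 = 2 \left(\left(-5\right) 9\right) - 4685 = 2 \left(-45\right) - 4685 = -90 - 4685 = -4775$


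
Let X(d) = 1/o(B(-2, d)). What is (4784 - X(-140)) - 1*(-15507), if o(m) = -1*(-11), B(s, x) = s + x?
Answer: 223200/11 ≈ 20291.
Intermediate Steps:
o(m) = 11
X(d) = 1/11
(4784 - X(-140)) - 1*(-15507) = (4784 - 1*1/11) - 1*(-15507) = (4784 - 1/11) + 15507 = 52623/11 + 15507 = 223200/11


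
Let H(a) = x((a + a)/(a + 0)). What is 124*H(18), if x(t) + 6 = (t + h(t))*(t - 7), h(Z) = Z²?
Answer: -4464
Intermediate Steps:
x(t) = -6 + (-7 + t)*(t + t²) (x(t) = -6 + (t + t²)*(t - 7) = -6 + (t + t²)*(-7 + t) = -6 + (-7 + t)*(t + t²))
H(a) = -36 (H(a) = -6 + ((a + a)/(a + 0))³ - 7*(a + a)/(a + 0) - 6*(a + a)²/(a + 0)² = -6 + ((2*a)/a)³ - 7*2*a/a - 6*((2*a)/a)² = -6 + 2³ - 7*2 - 6*2² = -6 + 8 - 14 - 6*4 = -6 + 8 - 14 - 24 = -36)
124*H(18) = 124*(-36) = -4464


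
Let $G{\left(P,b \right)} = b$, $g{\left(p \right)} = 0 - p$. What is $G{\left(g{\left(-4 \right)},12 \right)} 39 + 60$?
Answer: $528$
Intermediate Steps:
$g{\left(p \right)} = - p$
$G{\left(g{\left(-4 \right)},12 \right)} 39 + 60 = 12 \cdot 39 + 60 = 468 + 60 = 528$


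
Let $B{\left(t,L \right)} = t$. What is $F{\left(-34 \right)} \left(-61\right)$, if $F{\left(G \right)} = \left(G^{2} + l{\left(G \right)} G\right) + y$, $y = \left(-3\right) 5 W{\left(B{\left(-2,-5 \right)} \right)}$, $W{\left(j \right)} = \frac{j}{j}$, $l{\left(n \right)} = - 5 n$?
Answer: $282979$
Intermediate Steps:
$W{\left(j \right)} = 1$
$y = -15$ ($y = \left(-3\right) 5 \cdot 1 = \left(-15\right) 1 = -15$)
$F{\left(G \right)} = -15 - 4 G^{2}$ ($F{\left(G \right)} = \left(G^{2} + - 5 G G\right) - 15 = \left(G^{2} - 5 G^{2}\right) - 15 = - 4 G^{2} - 15 = -15 - 4 G^{2}$)
$F{\left(-34 \right)} \left(-61\right) = \left(-15 - 4 \left(-34\right)^{2}\right) \left(-61\right) = \left(-15 - 4624\right) \left(-61\right) = \left(-4639\right) \left(-61\right) = 282979$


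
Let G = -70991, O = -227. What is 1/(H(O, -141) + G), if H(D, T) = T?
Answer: -1/71132 ≈ -1.4058e-5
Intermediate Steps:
1/(H(O, -141) + G) = 1/(-141 - 70991) = 1/(-71132) = -1/71132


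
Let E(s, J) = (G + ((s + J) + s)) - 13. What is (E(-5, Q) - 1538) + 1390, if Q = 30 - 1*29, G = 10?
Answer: -160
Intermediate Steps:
Q = 1 (Q = 30 - 29 = 1)
E(s, J) = -3 + J + 2*s (E(s, J) = (10 + ((s + J) + s)) - 13 = (10 + ((J + s) + s)) - 13 = (10 + (J + 2*s)) - 13 = (10 + J + 2*s) - 13 = -3 + J + 2*s)
(E(-5, Q) - 1538) + 1390 = ((-3 + 1 + 2*(-5)) - 1538) + 1390 = ((-3 + 1 - 10) - 1538) + 1390 = (-12 - 1538) + 1390 = -1550 + 1390 = -160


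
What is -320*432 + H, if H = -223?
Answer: -138463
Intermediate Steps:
-320*432 + H = -320*432 - 223 = -138240 - 223 = -138463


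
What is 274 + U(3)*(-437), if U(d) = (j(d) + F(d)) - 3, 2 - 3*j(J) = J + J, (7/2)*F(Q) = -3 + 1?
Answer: 50765/21 ≈ 2417.4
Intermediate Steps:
F(Q) = -4/7 (F(Q) = 2*(-3 + 1)/7 = (2/7)*(-2) = -4/7)
j(J) = ⅔ - 2*J/3 (j(J) = ⅔ - (J + J)/3 = ⅔ - 2*J/3)
U(d) = -61/21 - 2*d/3 (U(d) = ((⅔ - 2*d/3) - 4/7) - 3 = (2/21 - 2*d/3) - 3 = -61/21 - 2*d/3)
274 + U(3)*(-437) = 274 + (-61/21 - ⅔*3)*(-437) = 274 + (-61/21 - 2)*(-437) = 274 - 103/21*(-437) = 274 + 45011/21 = 50765/21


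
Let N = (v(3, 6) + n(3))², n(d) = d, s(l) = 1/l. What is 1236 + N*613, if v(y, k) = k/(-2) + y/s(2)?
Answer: 23304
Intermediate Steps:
v(y, k) = 2*y - k/2 (v(y, k) = k/(-2) + y/(1/2) = k*(-½) + y/(½) = -k/2 + y*2 = -k/2 + 2*y = 2*y - k/2)
N = 36 (N = ((2*3 - ½*6) + 3)² = ((6 - 3) + 3)² = (3 + 3)² = 6² = 36)
1236 + N*613 = 1236 + 36*613 = 1236 + 22068 = 23304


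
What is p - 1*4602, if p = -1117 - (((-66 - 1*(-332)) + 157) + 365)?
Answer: -6507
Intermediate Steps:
p = -1905 (p = -1117 - (((-66 + 332) + 157) + 365) = -1117 - ((266 + 157) + 365) = -1117 - (423 + 365) = -1117 - 1*788 = -1117 - 788 = -1905)
p - 1*4602 = -1905 - 1*4602 = -1905 - 4602 = -6507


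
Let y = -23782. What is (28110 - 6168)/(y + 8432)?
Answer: -10971/7675 ≈ -1.4294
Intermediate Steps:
(28110 - 6168)/(y + 8432) = (28110 - 6168)/(-23782 + 8432) = 21942/(-15350) = 21942*(-1/15350) = -10971/7675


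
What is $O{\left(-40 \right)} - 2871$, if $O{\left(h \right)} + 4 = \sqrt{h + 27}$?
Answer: $-2875 + i \sqrt{13} \approx -2875.0 + 3.6056 i$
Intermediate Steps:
$O{\left(h \right)} = -4 + \sqrt{27 + h}$ ($O{\left(h \right)} = -4 + \sqrt{h + 27} = -4 + \sqrt{27 + h}$)
$O{\left(-40 \right)} - 2871 = \left(-4 + \sqrt{27 - 40}\right) - 2871 = \left(-4 + \sqrt{-13}\right) - 2871 = \left(-4 + i \sqrt{13}\right) - 2871 = -2875 + i \sqrt{13}$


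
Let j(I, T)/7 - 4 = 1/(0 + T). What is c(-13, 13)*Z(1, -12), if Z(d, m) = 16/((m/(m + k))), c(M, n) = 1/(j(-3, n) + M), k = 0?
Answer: 104/101 ≈ 1.0297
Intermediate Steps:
j(I, T) = 28 + 7/T (j(I, T) = 28 + 7/(0 + T) = 28 + 7/T)
c(M, n) = 1/(28 + M + 7/n) (c(M, n) = 1/((28 + 7/n) + M) = 1/(28 + M + 7/n))
Z(d, m) = 16 (Z(d, m) = 16/((m/(m + 0))) = 16/((m/m)) = 16/1 = 16*1 = 16)
c(-13, 13)*Z(1, -12) = (13/(7 + 28*13 - 13*13))*16 = (13/(7 + 364 - 169))*16 = (13/202)*16 = 104/101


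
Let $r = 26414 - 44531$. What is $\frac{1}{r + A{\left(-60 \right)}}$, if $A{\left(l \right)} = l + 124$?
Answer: $- \frac{1}{18053} \approx -5.5392 \cdot 10^{-5}$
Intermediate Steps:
$A{\left(l \right)} = 124 + l$
$r = -18117$ ($r = 26414 - 44531 = -18117$)
$\frac{1}{r + A{\left(-60 \right)}} = \frac{1}{-18117 + \left(124 - 60\right)} = \frac{1}{-18117 + 64} = \frac{1}{-18053} = - \frac{1}{18053}$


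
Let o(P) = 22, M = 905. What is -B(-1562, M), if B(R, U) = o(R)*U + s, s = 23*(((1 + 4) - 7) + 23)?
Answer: -20393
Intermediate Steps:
s = 483 (s = 23*((5 - 7) + 23) = 23*(-2 + 23) = 23*21 = 483)
B(R, U) = 483 + 22*U (B(R, U) = 22*U + 483 = 483 + 22*U)
-B(-1562, M) = -(483 + 22*905) = -(483 + 19910) = -1*20393 = -20393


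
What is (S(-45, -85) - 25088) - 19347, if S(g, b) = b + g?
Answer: -44565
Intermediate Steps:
(S(-45, -85) - 25088) - 19347 = ((-85 - 45) - 25088) - 19347 = (-130 - 25088) - 19347 = -25218 - 19347 = -44565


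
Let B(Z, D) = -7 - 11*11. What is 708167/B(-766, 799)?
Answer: -708167/128 ≈ -5532.6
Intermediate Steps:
B(Z, D) = -128 (B(Z, D) = -7 - 121 = -128)
708167/B(-766, 799) = 708167/(-128) = 708167*(-1/128) = -708167/128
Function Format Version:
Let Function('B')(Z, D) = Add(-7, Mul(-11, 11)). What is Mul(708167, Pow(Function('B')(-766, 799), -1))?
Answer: Rational(-708167, 128) ≈ -5532.6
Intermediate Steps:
Function('B')(Z, D) = -128 (Function('B')(Z, D) = Add(-7, -121) = -128)
Mul(708167, Pow(Function('B')(-766, 799), -1)) = Mul(708167, Pow(-128, -1)) = Mul(708167, Rational(-1, 128)) = Rational(-708167, 128)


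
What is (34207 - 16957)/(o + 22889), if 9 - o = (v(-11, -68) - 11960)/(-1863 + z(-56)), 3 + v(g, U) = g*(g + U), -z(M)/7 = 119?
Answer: 23253000/30860957 ≈ 0.75348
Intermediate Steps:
z(M) = -833 (z(M) = -7*119 = -833)
v(g, U) = -3 + g*(U + g) (v(g, U) = -3 + g*(g + U) = -3 + g*(U + g))
o = 6585/1348 (o = 9 - ((-3 + (-11)² - 68*(-11)) - 11960)/(-1863 - 833) = 9 - ((-3 + 121 + 748) - 11960)/(-2696) = 9 - (866 - 11960)*(-1)/2696 = 9 - (-11094)*(-1)/2696 = 9 - 1*5547/1348 = 9 - 5547/1348 = 6585/1348 ≈ 4.8850)
(34207 - 16957)/(o + 22889) = (34207 - 16957)/(6585/1348 + 22889) = 17250/(30860957/1348) = 17250*(1348/30860957) = 23253000/30860957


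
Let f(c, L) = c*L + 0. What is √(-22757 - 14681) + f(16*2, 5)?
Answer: 160 + I*√37438 ≈ 160.0 + 193.49*I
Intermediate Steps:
f(c, L) = L*c (f(c, L) = L*c + 0 = L*c)
√(-22757 - 14681) + f(16*2, 5) = √(-22757 - 14681) + 5*(16*2) = √(-37438) + 5*32 = I*√37438 + 160 = 160 + I*√37438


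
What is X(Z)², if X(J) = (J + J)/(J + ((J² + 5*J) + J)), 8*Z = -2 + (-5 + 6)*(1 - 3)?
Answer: 16/169 ≈ 0.094675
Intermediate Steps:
Z = -½ (Z = (-2 + (-5 + 6)*(1 - 3))/8 = (-2 + 1*(-2))/8 = (-2 - 2)/8 = (⅛)*(-4) = -½ ≈ -0.50000)
X(J) = 2*J/(J² + 7*J) (X(J) = (2*J)/(J + (J² + 6*J)) = (2*J)/(J² + 7*J) = 2*J/(J² + 7*J))
X(Z)² = (2/(7 - ½))² = (2/(13/2))² = (2*(2/13))² = (4/13)² = 16/169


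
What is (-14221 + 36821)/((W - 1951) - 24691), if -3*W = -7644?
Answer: -11300/12047 ≈ -0.93799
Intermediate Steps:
W = 2548 (W = -⅓*(-7644) = 2548)
(-14221 + 36821)/((W - 1951) - 24691) = (-14221 + 36821)/((2548 - 1951) - 24691) = 22600/(597 - 24691) = 22600/(-24094) = 22600*(-1/24094) = -11300/12047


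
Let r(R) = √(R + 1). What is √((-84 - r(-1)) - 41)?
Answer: 5*I*√5 ≈ 11.18*I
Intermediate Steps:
r(R) = √(1 + R)
√((-84 - r(-1)) - 41) = √((-84 - √(1 - 1)) - 41) = √((-84 - √0) - 41) = √((-84 - 1*0) - 41) = √((-84 + 0) - 41) = √(-84 - 41) = √(-125) = 5*I*√5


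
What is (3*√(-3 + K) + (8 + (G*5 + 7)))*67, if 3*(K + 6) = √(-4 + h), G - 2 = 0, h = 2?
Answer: 1675 + 67*√(-81 + 3*I*√2) ≈ 1690.8 + 603.21*I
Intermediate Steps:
G = 2 (G = 2 + 0 = 2)
K = -6 + I*√2/3 (K = -6 + √(-4 + 2)/3 = -6 + √(-2)/3 = -6 + (I*√2)/3 = -6 + I*√2/3 ≈ -6.0 + 0.4714*I)
(3*√(-3 + K) + (8 + (G*5 + 7)))*67 = (3*√(-3 + (-6 + I*√2/3)) + (8 + (2*5 + 7)))*67 = (3*√(-9 + I*√2/3) + (8 + (10 + 7)))*67 = (3*√(-9 + I*√2/3) + (8 + 17))*67 = (3*√(-9 + I*√2/3) + 25)*67 = (25 + 3*√(-9 + I*√2/3))*67 = 1675 + 201*√(-9 + I*√2/3)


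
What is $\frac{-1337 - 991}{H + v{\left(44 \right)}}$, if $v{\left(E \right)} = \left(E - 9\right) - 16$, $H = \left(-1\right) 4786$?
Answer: $\frac{776}{1589} \approx 0.48836$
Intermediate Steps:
$H = -4786$
$v{\left(E \right)} = -25 + E$ ($v{\left(E \right)} = \left(-9 + E\right) - 16 = -25 + E$)
$\frac{-1337 - 991}{H + v{\left(44 \right)}} = \frac{-1337 - 991}{-4786 + \left(-25 + 44\right)} = - \frac{2328}{-4786 + 19} = - \frac{2328}{-4767} = \left(-2328\right) \left(- \frac{1}{4767}\right) = \frac{776}{1589}$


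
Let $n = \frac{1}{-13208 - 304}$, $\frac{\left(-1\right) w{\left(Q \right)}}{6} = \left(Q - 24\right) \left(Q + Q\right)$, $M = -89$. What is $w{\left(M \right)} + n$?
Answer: $- \frac{1630682209}{13512} \approx -1.2068 \cdot 10^{5}$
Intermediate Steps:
$w{\left(Q \right)} = - 12 Q \left(-24 + Q\right)$ ($w{\left(Q \right)} = - 6 \left(Q - 24\right) \left(Q + Q\right) = - 6 \left(-24 + Q\right) 2 Q = - 6 \cdot 2 Q \left(-24 + Q\right) = - 12 Q \left(-24 + Q\right)$)
$n = - \frac{1}{13512}$ ($n = \frac{1}{-13512} = - \frac{1}{13512} \approx -7.4008 \cdot 10^{-5}$)
$w{\left(M \right)} + n = 12 \left(-89\right) \left(24 - -89\right) - \frac{1}{13512} = 12 \left(-89\right) \left(24 + 89\right) - \frac{1}{13512} = 12 \left(-89\right) 113 - \frac{1}{13512} = -120684 - \frac{1}{13512} = - \frac{1630682209}{13512}$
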